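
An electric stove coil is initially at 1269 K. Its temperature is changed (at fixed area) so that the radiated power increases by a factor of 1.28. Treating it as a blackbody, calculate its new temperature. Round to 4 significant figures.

T₂ ≈ 1350 K

P ∝ T⁴, so T₂/T₁ = (P₂/P₁)^(1/4) = (1.28)^(1/4) = 1.06366.
T₂ = 1269 × 1.06366 = 1350 K.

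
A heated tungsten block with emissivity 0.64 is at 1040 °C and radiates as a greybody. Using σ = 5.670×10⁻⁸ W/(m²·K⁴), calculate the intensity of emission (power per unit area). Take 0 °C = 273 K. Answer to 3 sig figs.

T = 1040 °C + 273 = 1313 K.
Stefan–Boltzmann: I = εσT⁴ = 0.64 × 5.670×10⁻⁸ × (1313)⁴ = 1.08×10⁵ W/m².

I ≈ 1.08×10⁵ W/m²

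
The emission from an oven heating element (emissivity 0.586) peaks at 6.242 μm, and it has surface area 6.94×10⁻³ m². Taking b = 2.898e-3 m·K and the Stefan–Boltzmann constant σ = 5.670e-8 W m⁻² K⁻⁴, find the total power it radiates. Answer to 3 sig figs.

Wien's law: T = b/λ_max = 2.898×10⁻³/6.242×10⁻⁶ = 464.274 K.
Area A = 6.94×10⁻³ m².
Then P = εσAT⁴ = 0.586×5.670×10⁻⁸×6.94×10⁻³×(464.274)⁴ = 10.7 W.

P ≈ 10.7 W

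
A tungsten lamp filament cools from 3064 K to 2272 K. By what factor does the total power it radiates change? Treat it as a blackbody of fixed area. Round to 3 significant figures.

P ∝ T⁴, so P₂/P₁ = (T₂/T₁)⁴ = (2272/3064)⁴ = (0.741514)⁴ = 0.302.

P₂/P₁ ≈ 0.302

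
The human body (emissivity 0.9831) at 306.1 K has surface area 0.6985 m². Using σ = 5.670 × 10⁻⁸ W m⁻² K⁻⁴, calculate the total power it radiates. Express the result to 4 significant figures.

P ≈ 341.8 W

Area A = 0.6985 m².
P = εσAT⁴ = 0.9831 × 5.670×10⁻⁸ × 0.6985 × (306.1)⁴ = 341.8 W.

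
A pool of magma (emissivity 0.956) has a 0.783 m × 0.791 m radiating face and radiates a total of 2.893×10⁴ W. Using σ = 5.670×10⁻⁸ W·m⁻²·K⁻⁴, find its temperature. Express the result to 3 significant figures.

Area A = 0.783 × 0.791 = 0.619353 m².
P = εσAT⁴ ⇒ T = (P/(εσA))^(1/4) = (2.893×10⁴/(0.956×5.670×10⁻⁸×0.619353))^(1/4) = 963 K.

T ≈ 963 K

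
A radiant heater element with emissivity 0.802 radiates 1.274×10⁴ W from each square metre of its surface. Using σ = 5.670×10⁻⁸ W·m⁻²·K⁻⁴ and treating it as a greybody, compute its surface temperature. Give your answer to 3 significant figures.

T ≈ 728 K

I = εσT⁴, so T = (I/εσ)^(1/4) = (1.274×10⁴/(0.802×5.670×10⁻⁸))^(1/4) = 728 K.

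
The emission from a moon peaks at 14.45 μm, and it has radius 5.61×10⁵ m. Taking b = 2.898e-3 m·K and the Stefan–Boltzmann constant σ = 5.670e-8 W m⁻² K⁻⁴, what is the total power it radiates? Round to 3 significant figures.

P ≈ 3.63×10¹⁴ W

Wien's law: T = b/λ_max = 2.898×10⁻³/1.445×10⁻⁵ = 200.554 K.
Surface area A = 4πR² = 4π(5.61×10⁵ m)² = 3.95490×10¹² m².
Then P = σAT⁴ = 5.670×10⁻⁸×3.95490×10¹²×(200.554)⁴ = 3.63×10¹⁴ W.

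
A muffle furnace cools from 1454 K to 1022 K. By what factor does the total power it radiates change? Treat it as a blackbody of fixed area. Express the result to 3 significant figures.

P ∝ T⁴, so P₂/P₁ = (T₂/T₁)⁴ = (1022/1454)⁴ = (0.702889)⁴ = 0.244.

P₂/P₁ ≈ 0.244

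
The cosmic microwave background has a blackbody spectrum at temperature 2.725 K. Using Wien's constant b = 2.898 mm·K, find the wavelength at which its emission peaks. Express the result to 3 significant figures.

λ_max ≈ 1.06 mm

Wien's displacement law: λ_max = b/T = (2.898×10⁻³ m·K)/(2.725 K) = 1.063×10⁻³ m.
That is 1.06 mm, in the microwave range.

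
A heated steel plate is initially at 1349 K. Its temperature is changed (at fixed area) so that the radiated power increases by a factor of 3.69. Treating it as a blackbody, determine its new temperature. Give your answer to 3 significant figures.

T₂ ≈ 1.87×10³ K

P ∝ T⁴, so T₂/T₁ = (P₂/P₁)^(1/4) = (3.69)^(1/4) = 1.38598.
T₂ = 1349 × 1.38598 = 1.87×10³ K.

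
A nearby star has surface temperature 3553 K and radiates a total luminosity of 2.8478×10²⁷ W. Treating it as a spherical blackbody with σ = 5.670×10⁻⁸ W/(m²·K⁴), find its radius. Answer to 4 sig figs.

R ≈ 5.008×10⁹ m

L = 4πR²σT⁴ ⇒ R = √(L/(4πσT⁴)).
σT⁴ = 9.03574×10⁶ W/m², so R = √(2.8478×10²⁷/(4π×9.03574×10⁶)) = 5.008×10⁹ m.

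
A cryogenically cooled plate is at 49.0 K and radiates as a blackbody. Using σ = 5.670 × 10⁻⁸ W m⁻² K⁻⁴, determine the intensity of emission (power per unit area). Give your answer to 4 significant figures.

Stefan–Boltzmann: I = σT⁴ = 5.670×10⁻⁸ × (49.0)⁴ = 0.3269 W/m².

I ≈ 0.3269 W/m²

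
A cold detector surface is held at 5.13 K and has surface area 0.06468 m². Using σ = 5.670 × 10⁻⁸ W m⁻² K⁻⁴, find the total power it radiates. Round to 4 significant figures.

P ≈ 2.540×10⁻⁶ W

Area A = 0.06468 m².
P = σAT⁴ = 5.670×10⁻⁸ × 0.06468 × (5.13)⁴ = 2.540×10⁻⁶ W.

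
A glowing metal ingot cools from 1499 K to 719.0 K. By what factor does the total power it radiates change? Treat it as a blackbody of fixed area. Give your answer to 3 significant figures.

P ∝ T⁴, so P₂/P₁ = (T₂/T₁)⁴ = (719.0/1499)⁴ = (0.479653)⁴ = 0.0529.

P₂/P₁ ≈ 0.0529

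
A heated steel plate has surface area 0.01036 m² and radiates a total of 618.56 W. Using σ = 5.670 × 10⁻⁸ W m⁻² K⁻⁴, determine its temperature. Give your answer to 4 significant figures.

T ≈ 1013 K

Area A = 0.01036 m².
P = σAT⁴ ⇒ T = (P/(σA))^(1/4) = (618.56/(5.670×10⁻⁸×0.01036))^(1/4) = 1013 K.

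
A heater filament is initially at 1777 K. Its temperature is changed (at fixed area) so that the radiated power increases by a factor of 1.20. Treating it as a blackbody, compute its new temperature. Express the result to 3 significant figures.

P ∝ T⁴, so T₂/T₁ = (P₂/P₁)^(1/4) = (1.20)^(1/4) = 1.04664.
T₂ = 1777 × 1.04664 = 1.86×10³ K.

T₂ ≈ 1.86×10³ K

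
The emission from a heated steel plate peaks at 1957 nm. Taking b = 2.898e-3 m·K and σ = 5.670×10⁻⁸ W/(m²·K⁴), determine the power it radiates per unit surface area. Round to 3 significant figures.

Wien's law: T = b/λ_max = 2.898×10⁻³/1.957×10⁻⁶ = 1480.84 K.
Then I = σT⁴ = 5.670×10⁻⁸×(1480.84)⁴ = 2.73×10⁵ W/m².

I ≈ 2.73×10⁵ W/m²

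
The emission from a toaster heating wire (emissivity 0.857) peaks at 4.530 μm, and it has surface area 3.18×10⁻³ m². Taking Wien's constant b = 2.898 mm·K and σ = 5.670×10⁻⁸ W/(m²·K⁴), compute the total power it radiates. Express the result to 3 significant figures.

P ≈ 25.9 W

Wien's law: T = b/λ_max = 2.898×10⁻³/4.530×10⁻⁶ = 639.735 K.
Area A = 3.18×10⁻³ m².
Then P = εσAT⁴ = 0.857×5.670×10⁻⁸×3.18×10⁻³×(639.735)⁴ = 25.9 W.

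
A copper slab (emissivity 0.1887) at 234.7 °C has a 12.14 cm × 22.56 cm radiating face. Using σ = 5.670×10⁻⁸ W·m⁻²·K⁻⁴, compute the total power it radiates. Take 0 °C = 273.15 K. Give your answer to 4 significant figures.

T = 234.7 °C + 273.15 = 507.85 K.
Area A = 0.1214 × 0.2256 = 0.0273878 m².
P = εσAT⁴ = 0.1887 × 5.670×10⁻⁸ × 0.0273878 × (507.85)⁴ = 19.49 W.

P ≈ 19.49 W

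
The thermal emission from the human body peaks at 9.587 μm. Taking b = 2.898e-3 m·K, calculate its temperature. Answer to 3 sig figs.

T ≈ 302 K

Wien's law gives T = b/λ_max = (2.898×10⁻³ m·K)/(9.587×10⁻⁶ m) = 302 K.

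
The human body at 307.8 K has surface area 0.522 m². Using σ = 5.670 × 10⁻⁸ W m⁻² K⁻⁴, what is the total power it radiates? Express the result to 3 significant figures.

P ≈ 266 W

Area A = 0.522 m².
P = σAT⁴ = 5.670×10⁻⁸ × 0.522 × (307.8)⁴ = 266 W.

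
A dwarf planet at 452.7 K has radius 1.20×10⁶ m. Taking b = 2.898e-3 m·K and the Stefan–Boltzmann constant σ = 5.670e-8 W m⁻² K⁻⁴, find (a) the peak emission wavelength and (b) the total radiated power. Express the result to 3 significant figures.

(a) λ_max = b/T = 2.898×10⁻³/452.7 = 6.402×10⁻⁶ m = 6.40 μm.
Surface area A = 4πR² = 4π(1.20×10⁶ m)² = 1.80956×10¹³ m².
(b) P = σAT⁴ = 5.670×10⁻⁸×1.80956×10¹³×(452.7)⁴ = 4.31×10¹⁶ W.

λ_max ≈ 6.40 μm; P ≈ 4.31×10¹⁶ W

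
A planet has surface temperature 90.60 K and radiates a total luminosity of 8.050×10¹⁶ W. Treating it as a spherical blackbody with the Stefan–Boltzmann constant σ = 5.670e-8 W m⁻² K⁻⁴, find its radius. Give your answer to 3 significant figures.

L = 4πR²σT⁴ ⇒ R = √(L/(4πσT⁴)).
σT⁴ = 3.82029 W/m², so R = √(8.050×10¹⁶/(4π×3.82029)) = 4.09×10⁷ m.

R ≈ 4.09×10⁷ m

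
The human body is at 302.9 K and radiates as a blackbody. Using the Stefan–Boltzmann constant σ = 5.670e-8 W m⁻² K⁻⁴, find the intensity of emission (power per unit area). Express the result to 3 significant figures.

I ≈ 477 W/m²

Stefan–Boltzmann: I = σT⁴ = 5.670×10⁻⁸ × (302.9)⁴ = 477 W/m².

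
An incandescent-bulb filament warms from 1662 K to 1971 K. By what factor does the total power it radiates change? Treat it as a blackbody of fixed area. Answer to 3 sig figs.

P₂/P₁ ≈ 1.98

P ∝ T⁴, so P₂/P₁ = (T₂/T₁)⁴ = (1971/1662)⁴ = (1.18592)⁴ = 1.98.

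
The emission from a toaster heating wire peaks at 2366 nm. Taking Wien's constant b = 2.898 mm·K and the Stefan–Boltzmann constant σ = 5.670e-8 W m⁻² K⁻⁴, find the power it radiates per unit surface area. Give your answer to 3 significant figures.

I ≈ 1.28×10⁵ W/m²

Wien's law: T = b/λ_max = 2.898×10⁻³/2.366×10⁻⁶ = 1224.85 K.
Then I = σT⁴ = 5.670×10⁻⁸×(1224.85)⁴ = 1.28×10⁵ W/m².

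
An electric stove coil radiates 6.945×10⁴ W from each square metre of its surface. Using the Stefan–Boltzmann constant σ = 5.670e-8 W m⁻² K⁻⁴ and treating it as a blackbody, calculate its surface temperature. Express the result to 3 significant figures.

T ≈ 1.05×10³ K

I = σT⁴, so T = (I/σ)^(1/4) = (6.945×10⁴/(5.670×10⁻⁸))^(1/4) = 1.05×10³ K.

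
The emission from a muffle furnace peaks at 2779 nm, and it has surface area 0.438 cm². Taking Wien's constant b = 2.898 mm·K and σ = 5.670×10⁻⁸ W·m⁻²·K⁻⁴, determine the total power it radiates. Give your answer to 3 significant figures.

Wien's law: T = b/λ_max = 2.898×10⁻³/2.779×10⁻⁶ = 1042.82 K.
Area A = 0.438 cm² = 4.38×10⁻⁵ m².
Then P = σAT⁴ = 5.670×10⁻⁸×4.38×10⁻⁵×(1042.82)⁴ = 2.94 W.

P ≈ 2.94 W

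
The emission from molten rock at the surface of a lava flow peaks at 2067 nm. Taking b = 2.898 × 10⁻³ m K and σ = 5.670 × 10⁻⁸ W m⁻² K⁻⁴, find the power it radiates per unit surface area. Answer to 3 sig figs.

I ≈ 2.19×10⁵ W/m²

Wien's law: T = b/λ_max = 2.898×10⁻³/2.067×10⁻⁶ = 1402.03 K.
Then I = σT⁴ = 5.670×10⁻⁸×(1402.03)⁴ = 2.19×10⁵ W/m².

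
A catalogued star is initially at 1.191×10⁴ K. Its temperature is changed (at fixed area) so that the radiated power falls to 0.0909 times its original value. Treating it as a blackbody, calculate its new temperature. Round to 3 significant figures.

P ∝ T⁴, so T₂/T₁ = (P₂/P₁)^(1/4) = (0.0909)^(1/4) = 0.549087.
T₂ = 1.191×10⁴ × 0.549087 = 6.54×10³ K.

T₂ ≈ 6.54×10³ K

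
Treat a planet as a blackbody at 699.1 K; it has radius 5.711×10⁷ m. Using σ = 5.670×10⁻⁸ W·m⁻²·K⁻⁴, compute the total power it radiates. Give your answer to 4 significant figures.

Surface area A = 4πR² = 4π(5.711×10⁷ m)² = 4.09859×10¹⁶ m².
P = σAT⁴ = 5.670×10⁻⁸ × 4.09859×10¹⁶ × (699.1)⁴ = 5.551×10²⁰ W.

P ≈ 5.551×10²⁰ W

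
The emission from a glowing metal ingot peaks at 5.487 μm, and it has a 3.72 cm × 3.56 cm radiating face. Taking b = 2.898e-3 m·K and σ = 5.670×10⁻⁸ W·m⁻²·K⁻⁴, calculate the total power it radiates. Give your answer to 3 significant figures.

P ≈ 5.84 W

Wien's law: T = b/λ_max = 2.898×10⁻³/5.487×10⁻⁶ = 528.157 K.
Area A = 0.0372 × 0.0356 = 1.32432×10⁻³ m².
Then P = σAT⁴ = 5.670×10⁻⁸×1.32432×10⁻³×(528.157)⁴ = 5.84 W.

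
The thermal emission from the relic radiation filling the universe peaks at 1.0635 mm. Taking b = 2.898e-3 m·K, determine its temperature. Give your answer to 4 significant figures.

Wien's law gives T = b/λ_max = (2.898×10⁻³ m·K)/(1.0635×10⁻³ m) = 2.725 K.

T ≈ 2.725 K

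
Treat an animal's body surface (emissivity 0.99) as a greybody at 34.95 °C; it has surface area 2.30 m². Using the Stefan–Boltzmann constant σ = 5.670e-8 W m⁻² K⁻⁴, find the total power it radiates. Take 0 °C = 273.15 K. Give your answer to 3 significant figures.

P ≈ 1.16×10³ W

T = 34.95 °C + 273.15 = 308.10 K.
Area A = 2.30 m².
P = εσAT⁴ = 0.99 × 5.670×10⁻⁸ × 2.30 × (308.10)⁴ = 1.16×10³ W.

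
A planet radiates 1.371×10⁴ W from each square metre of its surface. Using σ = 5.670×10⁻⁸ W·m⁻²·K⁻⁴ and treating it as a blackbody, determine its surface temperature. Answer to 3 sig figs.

T ≈ 701 K

I = σT⁴, so T = (I/σ)^(1/4) = (1.371×10⁴/(5.670×10⁻⁸))^(1/4) = 701 K.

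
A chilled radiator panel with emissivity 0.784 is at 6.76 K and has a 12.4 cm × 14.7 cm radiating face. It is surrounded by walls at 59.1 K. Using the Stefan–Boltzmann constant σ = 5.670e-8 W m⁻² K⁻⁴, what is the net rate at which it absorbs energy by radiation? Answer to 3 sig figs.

Net gain ≈ 9.88×10⁻³ W

Area A = 0.124 × 0.147 = 0.018228 m².
Net radiated power P_net = εσA(T⁴ − T₀⁴) = 0.784×5.670×10⁻⁸×0.018228×(6.76⁴ − 59.1⁴).
T⁴ − T₀⁴ = 2088.27 − 1.21997×10⁷ = -1.21976×10⁷ K⁴, so P_net = -9.88×10⁻³ W — negative, meaning a net gain of 9.88×10⁻³ W.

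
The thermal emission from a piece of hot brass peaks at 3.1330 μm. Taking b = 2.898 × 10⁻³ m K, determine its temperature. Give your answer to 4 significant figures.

Wien's law gives T = b/λ_max = (2.898×10⁻³ m·K)/(3.1330×10⁻⁶ m) = 925.0 K.

T ≈ 925.0 K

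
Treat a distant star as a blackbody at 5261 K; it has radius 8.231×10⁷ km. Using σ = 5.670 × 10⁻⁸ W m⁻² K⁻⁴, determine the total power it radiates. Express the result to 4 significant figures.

Surface area A = 4πR² = 4π(8.231×10¹⁰ m)² = 8.51364×10²² m².
P = σAT⁴ = 5.670×10⁻⁸ × 8.51364×10²² × (5261)⁴ = 3.698×10³⁰ W.

P ≈ 3.698×10³⁰ W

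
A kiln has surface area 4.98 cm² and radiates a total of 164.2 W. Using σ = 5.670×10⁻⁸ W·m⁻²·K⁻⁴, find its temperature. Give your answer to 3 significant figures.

T ≈ 1.55×10³ K

Area A = 4.98 cm² = 4.98×10⁻⁴ m².
P = σAT⁴ ⇒ T = (P/(σA))^(1/4) = (164.2/(5.670×10⁻⁸×4.98×10⁻⁴))^(1/4) = 1.55×10³ K.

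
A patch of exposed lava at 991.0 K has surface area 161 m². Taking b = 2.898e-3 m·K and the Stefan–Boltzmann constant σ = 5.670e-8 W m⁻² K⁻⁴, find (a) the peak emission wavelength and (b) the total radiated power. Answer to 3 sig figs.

(a) λ_max = b/T = 2.898×10⁻³/991.0 = 2.924×10⁻⁶ m = 2.92 μm.
Area A = 161 m².
(b) P = σAT⁴ = 5.670×10⁻⁸×161×(991.0)⁴ = 8.80×10⁶ W.

λ_max ≈ 2.92 μm; P ≈ 8.80×10⁶ W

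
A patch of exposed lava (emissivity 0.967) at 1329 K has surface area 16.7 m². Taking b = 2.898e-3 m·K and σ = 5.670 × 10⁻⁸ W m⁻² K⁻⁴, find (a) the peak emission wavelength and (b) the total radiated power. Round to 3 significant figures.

(a) λ_max = b/T = 2.898×10⁻³/1329 = 2.181×10⁻⁶ m = 2.18×10³ nm.
Area A = 16.7 m².
(b) P = εσAT⁴ = 0.967×5.670×10⁻⁸×16.7×(1329)⁴ = 2.86×10⁶ W.

λ_max ≈ 2.18×10³ nm; P ≈ 2.86×10⁶ W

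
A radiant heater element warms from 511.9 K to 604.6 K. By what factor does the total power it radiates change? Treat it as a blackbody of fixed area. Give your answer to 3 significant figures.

P₂/P₁ ≈ 1.95

P ∝ T⁴, so P₂/P₁ = (T₂/T₁)⁴ = (604.6/511.9)⁴ = (1.18109)⁴ = 1.95.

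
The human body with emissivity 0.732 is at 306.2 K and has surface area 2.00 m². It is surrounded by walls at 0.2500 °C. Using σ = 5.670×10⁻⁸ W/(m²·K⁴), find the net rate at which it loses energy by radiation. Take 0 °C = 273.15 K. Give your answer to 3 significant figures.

Net loss ≈ 266 W

Surroundings: T = 0.2500 °C + 273.15 = 273.4000 K.
Area A = 2.00 m².
Net radiated power P_net = εσA(T⁴ − T₀⁴) = 0.732×5.670×10⁻⁸×2.00×(306.2⁴ − 273.4000⁴).
T⁴ − T₀⁴ = 8.79065×10⁹ − 5.58720×10⁹ = 3.20345×10⁹ K⁴, so P_net = 266 W.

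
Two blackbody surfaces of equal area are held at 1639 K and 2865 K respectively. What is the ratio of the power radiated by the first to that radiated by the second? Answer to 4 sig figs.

P₁/P₂ ≈ 0.1071

With equal areas, P₁/P₂ = (T₁/T₂)⁴ = (1639/2865)⁴ = 0.1071.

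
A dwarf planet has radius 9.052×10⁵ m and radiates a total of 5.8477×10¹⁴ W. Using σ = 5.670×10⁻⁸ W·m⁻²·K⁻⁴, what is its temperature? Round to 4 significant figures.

T ≈ 177.9 K

Surface area A = 4πR² = 4π(9.052×10⁵ m)² = 1.02967×10¹³ m².
P = σAT⁴ ⇒ T = (P/(σA))^(1/4) = (5.8477×10¹⁴/(5.670×10⁻⁸×1.02967×10¹³))^(1/4) = 177.9 K.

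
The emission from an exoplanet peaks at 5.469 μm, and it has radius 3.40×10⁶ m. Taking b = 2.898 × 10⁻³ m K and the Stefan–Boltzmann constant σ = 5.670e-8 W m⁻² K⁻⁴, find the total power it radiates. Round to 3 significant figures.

Wien's law: T = b/λ_max = 2.898×10⁻³/5.469×10⁻⁶ = 529.896 K.
Surface area A = 4πR² = 4π(3.40×10⁶ m)² = 1.45267×10¹⁴ m².
Then P = σAT⁴ = 5.670×10⁻⁸×1.45267×10¹⁴×(529.896)⁴ = 6.49×10¹⁷ W.

P ≈ 6.49×10¹⁷ W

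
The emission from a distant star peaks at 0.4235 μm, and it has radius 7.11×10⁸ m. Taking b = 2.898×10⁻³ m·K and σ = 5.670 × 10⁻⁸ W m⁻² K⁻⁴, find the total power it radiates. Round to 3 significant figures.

Wien's law: T = b/λ_max = 2.898×10⁻³/4.235×10⁻⁷ = 6842.98 K.
Surface area A = 4πR² = 4π(7.11×10⁸ m)² = 6.35256×10¹⁸ m².
Then P = σAT⁴ = 5.670×10⁻⁸×6.35256×10¹⁸×(6842.98)⁴ = 7.90×10²⁶ W.

P ≈ 7.90×10²⁶ W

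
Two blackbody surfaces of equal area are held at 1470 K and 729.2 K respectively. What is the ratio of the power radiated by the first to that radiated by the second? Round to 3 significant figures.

P₁/P₂ ≈ 16.5

With equal areas, P₁/P₂ = (T₁/T₂)⁴ = (1470/729.2)⁴ = 16.5.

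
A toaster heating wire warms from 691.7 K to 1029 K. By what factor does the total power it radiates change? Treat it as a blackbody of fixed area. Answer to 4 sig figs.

P ∝ T⁴, so P₂/P₁ = (T₂/T₁)⁴ = (1029/691.7)⁴ = (1.48764)⁴ = 4.898.

P₂/P₁ ≈ 4.898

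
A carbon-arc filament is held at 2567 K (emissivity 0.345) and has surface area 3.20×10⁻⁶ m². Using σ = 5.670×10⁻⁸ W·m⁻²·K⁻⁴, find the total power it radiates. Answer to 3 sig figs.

P ≈ 2.72 W

Area A = 3.20×10⁻⁶ m².
P = εσAT⁴ = 0.345 × 5.670×10⁻⁸ × 3.20×10⁻⁶ × (2567)⁴ = 2.72 W.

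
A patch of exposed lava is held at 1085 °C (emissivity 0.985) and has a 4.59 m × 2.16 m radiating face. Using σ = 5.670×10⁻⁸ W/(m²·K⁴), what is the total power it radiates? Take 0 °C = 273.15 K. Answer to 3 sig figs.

P ≈ 1.88×10⁶ W

T = 1085 °C + 273.15 = 1358.15 K.
Area A = 4.59 × 2.16 = 9.9144 m².
P = εσAT⁴ = 0.985 × 5.670×10⁻⁸ × 9.9144 × (1358.15)⁴ = 1.88×10⁶ W.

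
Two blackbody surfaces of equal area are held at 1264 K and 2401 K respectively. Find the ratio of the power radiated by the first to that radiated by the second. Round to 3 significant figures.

P₁/P₂ ≈ 0.0768

With equal areas, P₁/P₂ = (T₁/T₂)⁴ = (1264/2401)⁴ = 0.0768.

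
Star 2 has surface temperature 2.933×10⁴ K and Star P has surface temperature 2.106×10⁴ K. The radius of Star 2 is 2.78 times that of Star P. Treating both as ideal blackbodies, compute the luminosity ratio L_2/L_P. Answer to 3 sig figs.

L_2/L_P ≈ 29.1

L ∝ R²T⁴, so L_2/L_P = (R_2/R_P)²(T_2/T_P)⁴ = (2.78)² × (2.933×10⁴/2.106×10⁴)⁴ = 7.7284 × 3.76197 = 29.1.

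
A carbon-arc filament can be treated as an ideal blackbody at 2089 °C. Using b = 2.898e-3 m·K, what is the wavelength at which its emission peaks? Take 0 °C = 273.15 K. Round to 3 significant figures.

T = 2089 °C + 273.15 = 2362.15 K.
Wien's displacement law: λ_max = b/T = (2.898×10⁻³ m·K)/(2362.15 K) = 1.227×10⁻⁶ m.
That is 1.23×10³ nm, in the infrared range.

λ_max ≈ 1.23×10³ nm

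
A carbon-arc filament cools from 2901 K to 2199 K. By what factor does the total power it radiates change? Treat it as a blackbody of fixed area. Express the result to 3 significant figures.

P ∝ T⁴, so P₂/P₁ = (T₂/T₁)⁴ = (2199/2901)⁴ = (0.758014)⁴ = 0.330.

P₂/P₁ ≈ 0.330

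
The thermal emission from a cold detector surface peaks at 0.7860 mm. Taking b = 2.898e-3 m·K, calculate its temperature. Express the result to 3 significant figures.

T ≈ 3.69 K

Wien's law gives T = b/λ_max = (2.898×10⁻³ m·K)/(7.860×10⁻⁴ m) = 3.69 K.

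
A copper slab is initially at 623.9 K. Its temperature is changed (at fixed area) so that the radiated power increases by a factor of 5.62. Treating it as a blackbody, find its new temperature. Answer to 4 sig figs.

P ∝ T⁴, so T₂/T₁ = (P₂/P₁)^(1/4) = (5.62)^(1/4) = 1.53969.
T₂ = 623.9 × 1.53969 = 960.6 K.

T₂ ≈ 960.6 K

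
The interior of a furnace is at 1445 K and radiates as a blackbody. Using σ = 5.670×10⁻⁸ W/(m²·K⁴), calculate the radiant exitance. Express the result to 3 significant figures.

I ≈ 2.47×10⁵ W/m²

Stefan–Boltzmann: I = σT⁴ = 5.670×10⁻⁸ × (1445)⁴ = 2.47×10⁵ W/m².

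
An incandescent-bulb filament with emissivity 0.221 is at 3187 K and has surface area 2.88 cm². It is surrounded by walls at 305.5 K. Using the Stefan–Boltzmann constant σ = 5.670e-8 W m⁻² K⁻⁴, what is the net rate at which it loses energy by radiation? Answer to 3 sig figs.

Net loss ≈ 372 W

Area A = 2.88 cm² = 2.88×10⁻⁴ m².
Net radiated power P_net = εσA(T⁴ − T₀⁴) = 0.221×5.670×10⁻⁸×2.88×10⁻⁴×(3187⁴ − 305.5⁴).
T⁴ − T₀⁴ = 1.03164×10¹⁴ − 8.71054×10⁹ = 1.03155×10¹⁴ K⁴, so P_net = 372 W.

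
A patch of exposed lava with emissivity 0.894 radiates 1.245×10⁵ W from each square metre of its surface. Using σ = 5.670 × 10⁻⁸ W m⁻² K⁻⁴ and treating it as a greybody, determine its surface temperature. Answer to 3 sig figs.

T ≈ 1.25×10³ K

I = εσT⁴, so T = (I/εσ)^(1/4) = (1.245×10⁵/(0.894×5.670×10⁻⁸))^(1/4) = 1.25×10³ K.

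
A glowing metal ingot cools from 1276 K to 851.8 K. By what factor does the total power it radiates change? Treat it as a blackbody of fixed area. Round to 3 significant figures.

P₂/P₁ ≈ 0.199

P ∝ T⁴, so P₂/P₁ = (T₂/T₁)⁴ = (851.8/1276)⁴ = (0.667555)⁴ = 0.199.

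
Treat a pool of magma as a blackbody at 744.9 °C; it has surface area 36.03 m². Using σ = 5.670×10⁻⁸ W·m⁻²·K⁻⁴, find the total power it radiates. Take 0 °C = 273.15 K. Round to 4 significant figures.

P ≈ 2.194×10⁶ W

T = 744.9 °C + 273.15 = 1018.05 K.
Area A = 36.03 m².
P = σAT⁴ = 5.670×10⁻⁸ × 36.03 × (1018.05)⁴ = 2.194×10⁶ W.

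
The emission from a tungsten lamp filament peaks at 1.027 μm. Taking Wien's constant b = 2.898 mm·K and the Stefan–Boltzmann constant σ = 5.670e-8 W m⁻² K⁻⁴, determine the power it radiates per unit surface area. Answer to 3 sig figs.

I ≈ 3.59×10⁶ W/m²

Wien's law: T = b/λ_max = 2.898×10⁻³/1.027×10⁻⁶ = 2821.81 K.
Then I = σT⁴ = 5.670×10⁻⁸×(2821.81)⁴ = 3.59×10⁶ W/m².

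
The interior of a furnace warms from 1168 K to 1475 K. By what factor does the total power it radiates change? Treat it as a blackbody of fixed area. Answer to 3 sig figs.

P₂/P₁ ≈ 2.54

P ∝ T⁴, so P₂/P₁ = (T₂/T₁)⁴ = (1475/1168)⁴ = (1.26284)⁴ = 2.54.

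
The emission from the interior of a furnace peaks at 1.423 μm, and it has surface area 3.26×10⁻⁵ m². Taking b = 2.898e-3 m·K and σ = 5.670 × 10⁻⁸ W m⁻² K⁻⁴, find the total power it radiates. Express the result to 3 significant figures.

Wien's law: T = b/λ_max = 2.898×10⁻³/1.423×10⁻⁶ = 2036.54 K.
Area A = 3.26×10⁻⁵ m².
Then P = σAT⁴ = 5.670×10⁻⁸×3.26×10⁻⁵×(2036.54)⁴ = 31.8 W.

P ≈ 31.8 W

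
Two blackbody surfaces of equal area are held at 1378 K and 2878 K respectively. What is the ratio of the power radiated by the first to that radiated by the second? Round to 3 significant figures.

With equal areas, P₁/P₂ = (T₁/T₂)⁴ = (1378/2878)⁴ = 0.0526.

P₁/P₂ ≈ 0.0526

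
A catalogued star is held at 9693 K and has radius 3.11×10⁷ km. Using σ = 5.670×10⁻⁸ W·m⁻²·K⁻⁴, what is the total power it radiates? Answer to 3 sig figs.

Surface area A = 4πR² = 4π(3.11×10¹⁰ m)² = 1.21543×10²² m².
P = σAT⁴ = 5.670×10⁻⁸ × 1.21543×10²² × (9693)⁴ = 6.08×10³⁰ W.

P ≈ 6.08×10³⁰ W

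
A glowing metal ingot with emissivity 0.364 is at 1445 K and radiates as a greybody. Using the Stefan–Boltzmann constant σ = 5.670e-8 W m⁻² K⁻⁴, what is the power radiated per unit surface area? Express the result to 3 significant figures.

Stefan–Boltzmann: I = εσT⁴ = 0.364 × 5.670×10⁻⁸ × (1445)⁴ = 9.00×10⁴ W/m².

I ≈ 9.00×10⁴ W/m²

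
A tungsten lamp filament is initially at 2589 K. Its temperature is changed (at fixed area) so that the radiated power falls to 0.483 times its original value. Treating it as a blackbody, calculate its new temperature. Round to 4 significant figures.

P ∝ T⁴, so T₂/T₁ = (P₂/P₁)^(1/4) = (0.483)^(1/4) = 0.833656.
T₂ = 2589 × 0.833656 = 2158 K.

T₂ ≈ 2158 K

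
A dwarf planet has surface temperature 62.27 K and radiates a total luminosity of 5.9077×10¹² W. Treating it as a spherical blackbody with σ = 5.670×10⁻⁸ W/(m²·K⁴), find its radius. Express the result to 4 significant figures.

R ≈ 7.426×10⁵ m

L = 4πR²σT⁴ ⇒ R = √(L/(4πσT⁴)).
σT⁴ = 0.852508 W/m², so R = √(5.9077×10¹²/(4π×0.852508)) = 7.426×10⁵ m.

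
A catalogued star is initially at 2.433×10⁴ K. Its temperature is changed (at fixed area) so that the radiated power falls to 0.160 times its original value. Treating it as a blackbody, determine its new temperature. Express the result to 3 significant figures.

P ∝ T⁴, so T₂/T₁ = (P₂/P₁)^(1/4) = (0.160)^(1/4) = 0.632456.
T₂ = 2.433×10⁴ × 0.632456 = 1.54×10⁴ K.

T₂ ≈ 1.54×10⁴ K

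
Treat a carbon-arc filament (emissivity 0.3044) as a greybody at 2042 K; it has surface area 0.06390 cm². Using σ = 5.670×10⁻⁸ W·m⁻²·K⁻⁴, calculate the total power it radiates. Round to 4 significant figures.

P ≈ 1.918 W

Area A = 0.06390 cm² = 6.390×10⁻⁶ m².
P = εσAT⁴ = 0.3044 × 5.670×10⁻⁸ × 6.390×10⁻⁶ × (2042)⁴ = 1.918 W.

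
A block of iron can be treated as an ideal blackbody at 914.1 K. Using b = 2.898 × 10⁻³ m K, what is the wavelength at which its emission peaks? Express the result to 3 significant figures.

λ_max ≈ 3.17 μm

Wien's displacement law: λ_max = b/T = (2.898×10⁻³ m·K)/(914.1 K) = 3.170×10⁻⁶ m.
That is 3.17 μm, in the infrared range.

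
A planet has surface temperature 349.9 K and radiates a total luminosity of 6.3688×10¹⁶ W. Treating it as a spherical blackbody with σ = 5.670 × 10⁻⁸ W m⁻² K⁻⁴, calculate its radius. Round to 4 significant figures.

L = 4πR²σT⁴ ⇒ R = √(L/(4πσT⁴)).
σT⁴ = 849.882 W/m², so R = √(6.3688×10¹⁶/(4π×849.882)) = 2.442×10⁶ m.

R ≈ 2.442×10⁶ m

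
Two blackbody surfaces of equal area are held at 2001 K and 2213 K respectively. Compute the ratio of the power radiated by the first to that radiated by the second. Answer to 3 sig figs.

P₁/P₂ ≈ 0.668

With equal areas, P₁/P₂ = (T₁/T₂)⁴ = (2001/2213)⁴ = 0.668.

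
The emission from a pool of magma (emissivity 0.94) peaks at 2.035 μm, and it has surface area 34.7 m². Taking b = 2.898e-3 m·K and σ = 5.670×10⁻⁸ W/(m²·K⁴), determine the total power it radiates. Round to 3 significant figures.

P ≈ 7.61×10⁶ W

Wien's law: T = b/λ_max = 2.898×10⁻³/2.035×10⁻⁶ = 1424.08 K.
Area A = 34.7 m².
Then P = εσAT⁴ = 0.94×5.670×10⁻⁸×34.7×(1424.08)⁴ = 7.61×10⁶ W.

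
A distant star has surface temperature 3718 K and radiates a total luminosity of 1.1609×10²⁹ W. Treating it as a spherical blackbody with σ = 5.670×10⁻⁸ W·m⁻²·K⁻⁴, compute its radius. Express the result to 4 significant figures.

R ≈ 2.920×10¹⁰ m

L = 4πR²σT⁴ ⇒ R = √(L/(4πσT⁴)).
σT⁴ = 1.08348×10⁷ W/m², so R = √(1.1609×10²⁹/(4π×1.08348×10⁷)) = 2.920×10¹⁰ m.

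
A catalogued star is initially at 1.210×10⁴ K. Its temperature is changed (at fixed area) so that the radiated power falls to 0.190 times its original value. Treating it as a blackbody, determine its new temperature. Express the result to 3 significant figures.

P ∝ T⁴, so T₂/T₁ = (P₂/P₁)^(1/4) = (0.190)^(1/4) = 0.660220.
T₂ = 1.210×10⁴ × 0.660220 = 7.99×10³ K.

T₂ ≈ 7.99×10³ K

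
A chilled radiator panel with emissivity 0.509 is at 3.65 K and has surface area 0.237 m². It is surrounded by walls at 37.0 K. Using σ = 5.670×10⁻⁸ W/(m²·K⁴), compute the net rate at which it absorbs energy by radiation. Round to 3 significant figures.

Area A = 0.237 m².
Net radiated power P_net = εσA(T⁴ − T₀⁴) = 0.509×5.670×10⁻⁸×0.237×(3.65⁴ − 37.0⁴).
T⁴ − T₀⁴ = 177.489 − 1.87416×10⁶ = -1.87398×10⁶ K⁴, so P_net = -0.0128 W — negative, meaning a net gain of 0.0128 W.

Net gain ≈ 0.0128 W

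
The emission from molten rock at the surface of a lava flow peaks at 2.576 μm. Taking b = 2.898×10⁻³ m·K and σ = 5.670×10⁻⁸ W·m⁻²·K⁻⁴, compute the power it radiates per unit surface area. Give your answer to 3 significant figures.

Wien's law: T = b/λ_max = 2.898×10⁻³/2.576×10⁻⁶ = 1125.00 K.
Then I = σT⁴ = 5.670×10⁻⁸×(1125.00)⁴ = 9.08×10⁴ W/m².

I ≈ 9.08×10⁴ W/m²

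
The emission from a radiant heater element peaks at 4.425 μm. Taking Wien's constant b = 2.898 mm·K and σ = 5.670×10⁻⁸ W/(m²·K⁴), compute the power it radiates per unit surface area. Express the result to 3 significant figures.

I ≈ 1.04×10⁴ W/m²

Wien's law: T = b/λ_max = 2.898×10⁻³/4.425×10⁻⁶ = 654.915 K.
Then I = σT⁴ = 5.670×10⁻⁸×(654.915)⁴ = 1.04×10⁴ W/m².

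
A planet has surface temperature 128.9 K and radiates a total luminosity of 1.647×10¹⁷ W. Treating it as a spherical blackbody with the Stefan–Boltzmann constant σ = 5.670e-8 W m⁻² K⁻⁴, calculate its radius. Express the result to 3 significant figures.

L = 4πR²σT⁴ ⇒ R = √(L/(4πσT⁴)).
σT⁴ = 15.6529 W/m², so R = √(1.647×10¹⁷/(4π×15.6529)) = 2.89×10⁷ m.

R ≈ 2.89×10⁷ m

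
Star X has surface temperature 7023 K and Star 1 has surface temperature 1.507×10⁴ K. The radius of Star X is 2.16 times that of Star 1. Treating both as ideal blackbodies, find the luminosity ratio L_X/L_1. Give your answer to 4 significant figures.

L ∝ R²T⁴, so L_X/L_1 = (R_X/R_1)²(T_X/T_1)⁴ = (2.16)² × (7023/1.507×10⁴)⁴ = 4.6656 × 0.0471669 = 0.2201.

L_X/L_1 ≈ 0.2201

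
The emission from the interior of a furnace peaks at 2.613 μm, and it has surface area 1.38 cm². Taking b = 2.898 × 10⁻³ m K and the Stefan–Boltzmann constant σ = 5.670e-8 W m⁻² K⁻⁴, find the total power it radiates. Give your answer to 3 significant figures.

Wien's law: T = b/λ_max = 2.898×10⁻³/2.613×10⁻⁶ = 1109.07 K.
Area A = 1.38 cm² = 1.38×10⁻⁴ m².
Then P = σAT⁴ = 5.670×10⁻⁸×1.38×10⁻⁴×(1109.07)⁴ = 11.8 W.

P ≈ 11.8 W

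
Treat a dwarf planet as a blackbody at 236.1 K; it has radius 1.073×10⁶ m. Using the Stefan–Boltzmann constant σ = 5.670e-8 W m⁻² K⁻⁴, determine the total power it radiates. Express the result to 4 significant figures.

P ≈ 2.549×10¹⁵ W

Surface area A = 4πR² = 4π(1.073×10⁶ m)² = 1.44680×10¹³ m².
P = σAT⁴ = 5.670×10⁻⁸ × 1.44680×10¹³ × (236.1)⁴ = 2.549×10¹⁵ W.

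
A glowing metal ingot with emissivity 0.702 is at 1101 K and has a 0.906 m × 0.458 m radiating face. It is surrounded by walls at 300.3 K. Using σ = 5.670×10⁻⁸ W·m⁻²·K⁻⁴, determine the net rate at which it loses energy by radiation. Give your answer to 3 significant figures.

Net loss ≈ 2.41×10⁴ W

Area A = 0.906 × 0.458 = 0.414948 m².
Net radiated power P_net = εσA(T⁴ − T₀⁴) = 0.702×5.670×10⁻⁸×0.414948×(1101⁴ − 300.3⁴).
T⁴ − T₀⁴ = 1.46943×10¹² − 8.13245×10⁹ = 1.46130×10¹² K⁴, so P_net = 2.41×10⁴ W.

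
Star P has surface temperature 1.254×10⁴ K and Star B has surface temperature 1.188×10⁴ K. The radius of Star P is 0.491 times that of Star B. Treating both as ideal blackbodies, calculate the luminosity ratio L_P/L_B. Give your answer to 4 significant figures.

L ∝ R²T⁴, so L_P/L_B = (R_P/R_B)²(T_P/T_B)⁴ = (0.491)² × (1.254×10⁴/1.188×10⁴)⁴ = 0.241081 × 1.24144 = 0.2993.

L_P/L_B ≈ 0.2993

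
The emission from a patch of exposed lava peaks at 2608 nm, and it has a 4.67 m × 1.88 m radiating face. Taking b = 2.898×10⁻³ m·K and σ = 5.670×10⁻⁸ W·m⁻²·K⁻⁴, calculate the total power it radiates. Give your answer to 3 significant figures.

Wien's law: T = b/λ_max = 2.898×10⁻³/2.608×10⁻⁶ = 1111.20 K.
Area A = 4.67 × 1.88 = 8.7796 m².
Then P = σAT⁴ = 5.670×10⁻⁸×8.7796×(1111.20)⁴ = 7.59×10⁵ W.

P ≈ 7.59×10⁵ W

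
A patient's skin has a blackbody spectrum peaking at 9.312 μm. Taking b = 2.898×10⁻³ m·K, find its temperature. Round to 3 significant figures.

Wien's law gives T = b/λ_max = (2.898×10⁻³ m·K)/(9.312×10⁻⁶ m) = 311 K.

T ≈ 311 K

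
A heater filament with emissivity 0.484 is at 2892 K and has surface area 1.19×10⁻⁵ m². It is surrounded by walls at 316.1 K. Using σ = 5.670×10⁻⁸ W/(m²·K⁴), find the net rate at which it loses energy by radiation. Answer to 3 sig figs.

Net loss ≈ 22.8 W

Area A = 1.19×10⁻⁵ m².
Net radiated power P_net = εσA(T⁴ − T₀⁴) = 0.484×5.670×10⁻⁸×1.19×10⁻⁵×(2892⁴ − 316.1⁴).
T⁴ − T₀⁴ = 6.99509×10¹³ − 9.98385×10⁹ = 6.99409×10¹³ K⁴, so P_net = 22.8 W.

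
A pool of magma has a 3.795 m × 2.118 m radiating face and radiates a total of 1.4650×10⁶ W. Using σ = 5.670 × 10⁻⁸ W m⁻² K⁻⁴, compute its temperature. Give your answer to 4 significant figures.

Area A = 3.795 × 2.118 = 8.03781 m².
P = σAT⁴ ⇒ T = (P/(σA))^(1/4) = (1.4650×10⁶/(5.670×10⁻⁸×8.03781))^(1/4) = 1339 K.

T ≈ 1339 K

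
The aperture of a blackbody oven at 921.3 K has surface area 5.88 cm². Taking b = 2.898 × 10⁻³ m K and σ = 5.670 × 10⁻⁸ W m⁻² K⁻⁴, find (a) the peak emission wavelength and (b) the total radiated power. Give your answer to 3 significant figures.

λ_max ≈ 3.15 μm; P ≈ 24.0 W

(a) λ_max = b/T = 2.898×10⁻³/921.3 = 3.146×10⁻⁶ m = 3.15 μm.
Area A = 5.88 cm² = 5.88×10⁻⁴ m².
(b) P = σAT⁴ = 5.670×10⁻⁸×5.88×10⁻⁴×(921.3)⁴ = 24.0 W.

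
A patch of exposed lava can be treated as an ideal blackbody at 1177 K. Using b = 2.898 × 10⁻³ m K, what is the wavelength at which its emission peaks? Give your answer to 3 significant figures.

Wien's displacement law: λ_max = b/T = (2.898×10⁻³ m·K)/(1177 K) = 2.462×10⁻⁶ m.
That is 2.46×10³ nm, in the infrared range.

λ_max ≈ 2.46×10³ nm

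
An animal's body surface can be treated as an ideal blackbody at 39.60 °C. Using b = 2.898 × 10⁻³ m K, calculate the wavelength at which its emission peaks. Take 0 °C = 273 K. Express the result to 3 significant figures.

λ_max ≈ 9.27 μm

T = 39.60 °C + 273 = 312.60 K.
Wien's displacement law: λ_max = b/T = (2.898×10⁻³ m·K)/(312.60 K) = 9.271×10⁻⁶ m.
That is 9.27 μm, in the infrared range.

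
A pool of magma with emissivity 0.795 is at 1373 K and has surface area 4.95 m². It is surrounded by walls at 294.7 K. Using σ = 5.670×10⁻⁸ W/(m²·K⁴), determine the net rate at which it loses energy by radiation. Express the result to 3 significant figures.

Area A = 4.95 m².
Net radiated power P_net = εσA(T⁴ − T₀⁴) = 0.795×5.670×10⁻⁸×4.95×(1373⁴ − 294.7⁴).
T⁴ − T₀⁴ = 3.55371×10¹² − 7.54259×10⁹ = 3.54617×10¹² K⁴, so P_net = 7.91×10⁵ W.

Net loss ≈ 7.91×10⁵ W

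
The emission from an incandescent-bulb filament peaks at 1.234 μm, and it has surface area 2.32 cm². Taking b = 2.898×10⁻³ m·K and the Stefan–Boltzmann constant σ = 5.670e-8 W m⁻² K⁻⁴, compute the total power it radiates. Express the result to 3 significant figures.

P ≈ 400 W

Wien's law: T = b/λ_max = 2.898×10⁻³/1.234×10⁻⁶ = 2348.46 K.
Area A = 2.32 cm² = 2.32×10⁻⁴ m².
Then P = σAT⁴ = 5.670×10⁻⁸×2.32×10⁻⁴×(2348.46)⁴ = 400 W.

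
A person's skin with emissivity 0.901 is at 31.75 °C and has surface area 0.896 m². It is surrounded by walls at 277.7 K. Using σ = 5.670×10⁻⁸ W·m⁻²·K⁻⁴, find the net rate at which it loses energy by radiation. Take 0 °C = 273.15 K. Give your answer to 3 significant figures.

T = 31.75 °C + 273.15 = 304.90 K.
Area A = 0.896 m².
Net radiated power P_net = εσA(T⁴ − T₀⁴) = 0.901×5.670×10⁻⁸×0.896×(304.90⁴ − 277.7⁴).
T⁴ − T₀⁴ = 8.64231×10⁹ − 5.94708×10⁹ = 2.69523×10⁹ K⁴, so P_net = 123 W.

Net loss ≈ 123 W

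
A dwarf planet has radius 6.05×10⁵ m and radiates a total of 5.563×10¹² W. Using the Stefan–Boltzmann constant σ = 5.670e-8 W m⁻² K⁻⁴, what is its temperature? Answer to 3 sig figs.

Surface area A = 4πR² = 4π(6.05×10⁵ m)² = 4.59961×10¹² m².
P = σAT⁴ ⇒ T = (P/(σA))^(1/4) = (5.563×10¹²/(5.670×10⁻⁸×4.59961×10¹²))^(1/4) = 68.0 K.

T ≈ 68.0 K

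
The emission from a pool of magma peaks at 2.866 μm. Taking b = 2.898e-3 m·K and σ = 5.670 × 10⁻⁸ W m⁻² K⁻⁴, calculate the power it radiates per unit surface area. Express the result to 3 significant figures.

Wien's law: T = b/λ_max = 2.898×10⁻³/2.866×10⁻⁶ = 1011.17 K.
Then I = σT⁴ = 5.670×10⁻⁸×(1011.17)⁴ = 5.93×10⁴ W/m².

I ≈ 5.93×10⁴ W/m²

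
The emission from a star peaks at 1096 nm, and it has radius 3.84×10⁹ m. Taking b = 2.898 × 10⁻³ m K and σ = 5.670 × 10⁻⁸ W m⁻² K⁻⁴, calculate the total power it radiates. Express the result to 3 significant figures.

Wien's law: T = b/λ_max = 2.898×10⁻³/1.096×10⁻⁶ = 2644.16 K.
Surface area A = 4πR² = 4π(3.84×10⁹ m)² = 1.85299×10²⁰ m².
Then P = σAT⁴ = 5.670×10⁻⁸×1.85299×10²⁰×(2644.16)⁴ = 5.14×10²⁶ W.

P ≈ 5.14×10²⁶ W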